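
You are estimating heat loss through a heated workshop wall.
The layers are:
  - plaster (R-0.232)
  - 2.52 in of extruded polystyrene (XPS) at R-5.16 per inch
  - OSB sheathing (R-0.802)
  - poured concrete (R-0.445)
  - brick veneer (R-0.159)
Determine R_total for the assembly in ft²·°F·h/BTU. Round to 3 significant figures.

2.52 × 5.16 = 13
R_total = 0.232 + 13 + 0.802 + 0.445 + 0.159 = 14.64 ft²·°F·h/BTU

14.6 ft²·°F·h/BTU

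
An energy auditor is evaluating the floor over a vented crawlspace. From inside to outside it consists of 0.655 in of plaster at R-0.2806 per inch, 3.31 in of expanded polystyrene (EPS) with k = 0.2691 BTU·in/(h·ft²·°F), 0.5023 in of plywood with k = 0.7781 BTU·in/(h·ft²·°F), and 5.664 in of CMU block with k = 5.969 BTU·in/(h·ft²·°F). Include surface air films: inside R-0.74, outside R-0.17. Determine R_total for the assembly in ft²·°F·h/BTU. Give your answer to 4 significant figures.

14.99 ft²·°F·h/BTU

0.655 × 0.2806 = 0.18379
3.31/0.2691 = 12.3
0.5023/0.7781 = 0.64555
5.664/5.969 = 0.9489
R_total = 0.74 + 0.18379 + 12.3 + 0.64555 + 0.9489 + 0.17 = 14.989 ft²·°F·h/BTU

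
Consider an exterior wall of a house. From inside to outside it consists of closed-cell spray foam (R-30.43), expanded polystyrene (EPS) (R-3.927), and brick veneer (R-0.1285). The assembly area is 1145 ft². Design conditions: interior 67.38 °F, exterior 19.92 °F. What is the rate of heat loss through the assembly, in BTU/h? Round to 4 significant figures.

R_total = 30.43 + 3.927 + 0.1285 = 34.486 ft²·°F·h/BTU
Q = A·ΔT/R = 1145 × (67.38 − 19.92) / 34.486 = 1575.8 BTU/h

1576 BTU/h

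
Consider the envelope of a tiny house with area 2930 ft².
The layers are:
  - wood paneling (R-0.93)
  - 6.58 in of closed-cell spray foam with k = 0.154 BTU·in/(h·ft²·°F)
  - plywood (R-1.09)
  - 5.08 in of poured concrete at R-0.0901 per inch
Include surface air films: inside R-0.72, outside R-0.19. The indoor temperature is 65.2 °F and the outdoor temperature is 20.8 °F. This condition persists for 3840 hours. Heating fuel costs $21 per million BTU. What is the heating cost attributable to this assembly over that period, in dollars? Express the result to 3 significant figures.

227 dollars

6.58/0.154 = 42.73
5.08 × 0.0901 = 0.4577
R_total = 0.72 + 0.93 + 42.73 + 1.09 + 0.4577 + 0.19 = 46.11 ft²·°F·h/BTU
Q = 2930 × (65.2 − 20.8) / 46.11 = 2821 BTU/h
E = 2821 × 3840 = 10830000 BTU
Cost = 10830000/10⁶ × 21 = $227.5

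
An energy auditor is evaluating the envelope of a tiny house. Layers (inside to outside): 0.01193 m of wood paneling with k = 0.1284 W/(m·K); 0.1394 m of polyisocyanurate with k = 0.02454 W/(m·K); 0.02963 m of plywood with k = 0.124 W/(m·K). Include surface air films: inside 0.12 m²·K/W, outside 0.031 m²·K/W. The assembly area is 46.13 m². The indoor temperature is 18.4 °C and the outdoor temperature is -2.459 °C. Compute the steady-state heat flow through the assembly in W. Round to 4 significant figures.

156.1 W

0.01193/0.1284 = 0.092913
0.1394/0.02454 = 5.6805
0.02963/0.124 = 0.23895
R_total = 0.12 + 0.092913 + 5.6805 + 0.23895 + 0.031 = 6.1634 m²·K/W
Q = A·ΔT/R = 46.13 × (18.4 − (-2.459)) / 6.1634 = 156.12 W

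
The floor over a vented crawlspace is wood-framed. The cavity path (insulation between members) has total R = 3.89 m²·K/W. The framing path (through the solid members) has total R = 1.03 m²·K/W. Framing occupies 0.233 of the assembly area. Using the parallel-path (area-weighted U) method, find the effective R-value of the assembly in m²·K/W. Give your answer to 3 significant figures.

2.36 m²·K/W

U_eff = 0.767/3.89 + 0.233/1.03 = 0.1972 + 0.2262 = 0.4234
R_eff = 1/U_eff = 2.362 m²·K/W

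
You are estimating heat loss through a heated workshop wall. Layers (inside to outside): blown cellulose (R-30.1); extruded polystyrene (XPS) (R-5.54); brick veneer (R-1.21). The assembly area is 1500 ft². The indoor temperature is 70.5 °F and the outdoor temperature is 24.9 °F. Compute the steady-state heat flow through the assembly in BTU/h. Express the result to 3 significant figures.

1860 BTU/h

R_total = 30.1 + 5.54 + 1.21 = 36.85 ft²·°F·h/BTU
Q = A·ΔT/R = 1500 × (70.5 − 24.9) / 36.85 = 1856 BTU/h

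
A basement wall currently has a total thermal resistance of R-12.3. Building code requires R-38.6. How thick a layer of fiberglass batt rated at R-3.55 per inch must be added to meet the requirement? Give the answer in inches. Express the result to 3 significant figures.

7.41 in

ΔR = 38.6 − 12.3 = 26.3 ft²·°F·h/BTU
L = ΔR / (R/in) = 26.3/3.55 = 7.408 in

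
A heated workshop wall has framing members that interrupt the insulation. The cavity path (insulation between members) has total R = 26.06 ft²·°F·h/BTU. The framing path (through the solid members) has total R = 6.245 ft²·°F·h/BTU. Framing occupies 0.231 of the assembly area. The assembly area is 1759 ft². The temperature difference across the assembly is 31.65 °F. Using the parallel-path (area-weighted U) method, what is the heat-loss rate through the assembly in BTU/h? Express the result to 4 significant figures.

3702 BTU/h

U_eff = 0.769/26.06 + 0.231/6.245 = 0.029509 + 0.03699 = 0.066498
R_eff = 1/U_eff = 15.038 ft²·°F·h/BTU
Q = 1759 × 31.65 / 15.038 = 3702.1 BTU/h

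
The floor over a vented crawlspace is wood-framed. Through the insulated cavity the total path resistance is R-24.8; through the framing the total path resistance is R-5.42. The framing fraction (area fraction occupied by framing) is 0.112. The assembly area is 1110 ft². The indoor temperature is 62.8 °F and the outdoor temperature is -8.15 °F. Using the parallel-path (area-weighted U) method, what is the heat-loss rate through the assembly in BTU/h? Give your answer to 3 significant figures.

U_eff = 0.888/24.8 + 0.112/5.42 = 0.03581 + 0.02066 = 0.05647
R_eff = 1/U_eff = 17.71 ft²·°F·h/BTU
Q = 1110 × (62.8 − (-8.15)) / 17.71 = 4447 BTU/h

4450 BTU/h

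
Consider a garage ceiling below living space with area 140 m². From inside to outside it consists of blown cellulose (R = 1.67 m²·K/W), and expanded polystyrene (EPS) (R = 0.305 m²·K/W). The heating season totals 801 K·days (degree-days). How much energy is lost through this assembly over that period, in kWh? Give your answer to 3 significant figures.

R_total = 1.67 + 0.305 = 1.975 m²·K/W
E = A × HDD × 24 / R / 1000 = 140 × 801 × 24 / 1.975 / 1000 = 1363 kWh

1360 kWh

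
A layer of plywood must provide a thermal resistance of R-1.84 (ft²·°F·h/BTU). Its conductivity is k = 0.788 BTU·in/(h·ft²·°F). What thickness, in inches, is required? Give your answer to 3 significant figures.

L = R × k = 1.84 × 0.788 = 1.45 in

1.45 in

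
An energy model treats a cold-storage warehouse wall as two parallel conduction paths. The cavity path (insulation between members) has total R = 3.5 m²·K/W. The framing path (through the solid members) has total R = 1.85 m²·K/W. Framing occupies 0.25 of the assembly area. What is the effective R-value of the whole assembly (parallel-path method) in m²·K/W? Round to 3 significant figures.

2.86 m²·K/W

U_eff = 0.75/3.5 + 0.25/1.85 = 0.2143 + 0.1351 = 0.3494
R_eff = 1/U_eff = 2.862 m²·K/W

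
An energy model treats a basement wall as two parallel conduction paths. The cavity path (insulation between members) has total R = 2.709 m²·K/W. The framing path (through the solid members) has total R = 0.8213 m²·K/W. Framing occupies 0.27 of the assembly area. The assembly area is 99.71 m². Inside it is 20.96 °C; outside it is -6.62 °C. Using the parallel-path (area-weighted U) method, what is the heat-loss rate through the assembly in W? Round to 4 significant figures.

1645 W

U_eff = 0.73/2.709 + 0.27/0.8213 = 0.26947 + 0.32875 = 0.59822
R_eff = 1/U_eff = 1.6716 m²·K/W
Q = 99.71 × (20.96 − (-6.62)) / 1.6716 = 1645.1 W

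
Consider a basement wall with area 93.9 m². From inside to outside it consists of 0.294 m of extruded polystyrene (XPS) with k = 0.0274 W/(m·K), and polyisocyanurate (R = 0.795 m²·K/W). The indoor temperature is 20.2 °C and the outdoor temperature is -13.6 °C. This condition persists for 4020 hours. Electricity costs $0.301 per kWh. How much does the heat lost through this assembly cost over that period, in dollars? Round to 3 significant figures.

333 dollars

0.294/0.0274 = 10.73
R_total = 10.73 + 0.795 = 11.52 m²·K/W
Q = 93.9 × (20.2 − (-13.6)) / 11.52 = 275.4 W
E = 275.4 W × 4020 h / 1000 = 1107 kWh
Cost = 1107 × 0.301 = $333.2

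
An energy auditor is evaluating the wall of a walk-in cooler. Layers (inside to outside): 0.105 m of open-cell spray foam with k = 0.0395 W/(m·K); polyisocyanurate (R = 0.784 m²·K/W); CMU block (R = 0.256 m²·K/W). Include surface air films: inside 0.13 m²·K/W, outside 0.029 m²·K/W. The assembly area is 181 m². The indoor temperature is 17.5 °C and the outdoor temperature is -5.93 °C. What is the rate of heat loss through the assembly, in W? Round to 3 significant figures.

0.105/0.0395 = 2.658
R_total = 0.13 + 2.658 + 0.784 + 0.256 + 0.029 = 3.857 m²·K/W
Q = A·ΔT/R = 181 × (17.5 − (-5.93)) / 3.857 = 1099 W

1100 W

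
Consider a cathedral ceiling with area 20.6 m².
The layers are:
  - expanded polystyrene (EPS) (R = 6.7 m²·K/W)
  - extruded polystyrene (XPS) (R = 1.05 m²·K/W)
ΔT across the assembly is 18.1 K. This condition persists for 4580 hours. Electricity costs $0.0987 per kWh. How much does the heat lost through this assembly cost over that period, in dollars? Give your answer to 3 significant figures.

R_total = 6.7 + 1.05 = 7.75 m²·K/W
Q = 20.6 × 18.1 / 7.75 = 48.11 W
E = 48.11 W × 4580 h / 1000 = 220.3 kWh
Cost = 220.3 × 0.0987 = $21.75

21.7 dollars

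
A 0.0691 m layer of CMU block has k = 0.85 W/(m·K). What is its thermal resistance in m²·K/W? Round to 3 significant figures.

R = L/k = 0.0691/0.85 = 0.08129 m²·K/W

0.0813 m²·K/W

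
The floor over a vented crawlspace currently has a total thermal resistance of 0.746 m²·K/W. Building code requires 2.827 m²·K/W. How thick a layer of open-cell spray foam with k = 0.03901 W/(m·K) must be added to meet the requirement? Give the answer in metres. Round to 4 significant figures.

0.08118 m

ΔR = 2.827 − 0.746 = 2.081 m²·K/W
L = ΔR × k = 2.081 × 0.03901 = 0.08118 m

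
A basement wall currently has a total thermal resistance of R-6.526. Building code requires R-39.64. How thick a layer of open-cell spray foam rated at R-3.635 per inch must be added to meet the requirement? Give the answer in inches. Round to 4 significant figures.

ΔR = 39.64 − 6.526 = 33.114 ft²·°F·h/BTU
L = ΔR / (R/in) = 33.114/3.635 = 9.1098 in

9.110 in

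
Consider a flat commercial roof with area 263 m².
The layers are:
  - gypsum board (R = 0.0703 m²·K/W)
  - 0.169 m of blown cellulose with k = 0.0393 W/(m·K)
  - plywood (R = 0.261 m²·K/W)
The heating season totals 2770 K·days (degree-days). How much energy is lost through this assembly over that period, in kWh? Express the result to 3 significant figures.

0.169/0.0393 = 4.3
R_total = 0.0703 + 4.3 + 0.261 = 4.632 m²·K/W
E = A × HDD × 24 / R / 1000 = 263 × 2770 × 24 / 4.632 / 1000 = 3775 kWh

3780 kWh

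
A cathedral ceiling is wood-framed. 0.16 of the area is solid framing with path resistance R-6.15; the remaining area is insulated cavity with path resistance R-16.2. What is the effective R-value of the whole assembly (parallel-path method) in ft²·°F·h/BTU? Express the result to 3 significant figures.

12.8 ft²·°F·h/BTU

U_eff = 0.84/16.2 + 0.16/6.15 = 0.05185 + 0.02602 = 0.07787
R_eff = 1/U_eff = 12.84 ft²·°F·h/BTU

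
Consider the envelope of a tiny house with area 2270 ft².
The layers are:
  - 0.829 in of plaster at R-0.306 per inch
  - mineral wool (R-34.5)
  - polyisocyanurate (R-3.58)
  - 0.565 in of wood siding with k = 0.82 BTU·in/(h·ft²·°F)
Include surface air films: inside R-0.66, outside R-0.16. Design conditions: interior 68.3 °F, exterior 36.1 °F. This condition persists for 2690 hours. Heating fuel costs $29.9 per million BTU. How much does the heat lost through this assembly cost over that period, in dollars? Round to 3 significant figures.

0.829 × 0.306 = 0.2537
0.565/0.82 = 0.689
R_total = 0.66 + 0.2537 + 34.5 + 3.58 + 0.689 + 0.16 = 39.84 ft²·°F·h/BTU
Q = 2270 × (68.3 − 36.1) / 39.84 = 1835 BTU/h
E = 1835 × 2690 = 4935000 BTU
Cost = 4935000/10⁶ × 29.9 = $147.6

148 dollars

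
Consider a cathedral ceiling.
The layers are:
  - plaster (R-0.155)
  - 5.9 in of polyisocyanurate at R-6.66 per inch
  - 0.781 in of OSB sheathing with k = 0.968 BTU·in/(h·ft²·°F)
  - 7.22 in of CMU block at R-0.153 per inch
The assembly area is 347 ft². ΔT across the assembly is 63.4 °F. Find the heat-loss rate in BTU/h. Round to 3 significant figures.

532 BTU/h

5.9 × 6.66 = 39.29
0.781/0.968 = 0.8068
7.22 × 0.153 = 1.105
R_total = 0.155 + 39.29 + 0.8068 + 1.105 = 41.36 ft²·°F·h/BTU
Q = A·ΔT/R = 347 × 63.4 / 41.36 = 531.9 BTU/h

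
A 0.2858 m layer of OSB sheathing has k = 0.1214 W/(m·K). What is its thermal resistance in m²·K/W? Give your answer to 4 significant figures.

R = L/k = 0.2858/0.1214 = 2.3542 m²·K/W

2.354 m²·K/W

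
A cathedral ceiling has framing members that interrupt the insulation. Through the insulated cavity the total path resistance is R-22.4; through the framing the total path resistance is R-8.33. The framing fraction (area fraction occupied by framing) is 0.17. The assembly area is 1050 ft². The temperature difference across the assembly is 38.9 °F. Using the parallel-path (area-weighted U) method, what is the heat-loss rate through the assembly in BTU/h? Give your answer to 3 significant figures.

U_eff = 0.83/22.4 + 0.17/8.33 = 0.03705 + 0.02041 = 0.05746
R_eff = 1/U_eff = 17.4 ft²·°F·h/BTU
Q = 1050 × 38.9 / 17.4 = 2347 BTU/h

2350 BTU/h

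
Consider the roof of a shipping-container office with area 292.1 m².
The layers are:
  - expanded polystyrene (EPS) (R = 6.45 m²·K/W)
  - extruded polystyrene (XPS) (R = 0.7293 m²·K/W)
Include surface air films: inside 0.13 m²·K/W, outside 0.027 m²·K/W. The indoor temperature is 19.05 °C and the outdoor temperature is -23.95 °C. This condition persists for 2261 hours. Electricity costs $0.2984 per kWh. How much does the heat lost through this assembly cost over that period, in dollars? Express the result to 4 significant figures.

1155 dollars

R_total = 0.13 + 6.45 + 0.7293 + 0.027 = 7.3363 m²·K/W
Q = 292.1 × (19.05 − (-23.95)) / 7.3363 = 1712.1 W
E = 1712.1 W × 2261 h / 1000 = 3871 kWh
Cost = 3871 × 0.2984 = $1155.1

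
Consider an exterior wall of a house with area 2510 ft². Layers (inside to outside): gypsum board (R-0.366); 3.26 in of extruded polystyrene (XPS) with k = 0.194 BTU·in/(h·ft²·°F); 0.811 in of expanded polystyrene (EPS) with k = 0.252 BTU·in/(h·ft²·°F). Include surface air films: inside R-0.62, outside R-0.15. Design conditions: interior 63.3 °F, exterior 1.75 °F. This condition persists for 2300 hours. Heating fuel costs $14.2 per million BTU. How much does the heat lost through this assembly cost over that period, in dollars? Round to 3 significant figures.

3.26/0.194 = 16.8
0.811/0.252 = 3.218
R_total = 0.62 + 0.366 + 16.8 + 3.218 + 0.15 = 21.16 ft²·°F·h/BTU
Q = 2510 × (63.3 − 1.75) / 21.16 = 7302 BTU/h
E = 7302 × 2300 = 16790000 BTU
Cost = 16790000/10⁶ × 14.2 = $238.5

238 dollars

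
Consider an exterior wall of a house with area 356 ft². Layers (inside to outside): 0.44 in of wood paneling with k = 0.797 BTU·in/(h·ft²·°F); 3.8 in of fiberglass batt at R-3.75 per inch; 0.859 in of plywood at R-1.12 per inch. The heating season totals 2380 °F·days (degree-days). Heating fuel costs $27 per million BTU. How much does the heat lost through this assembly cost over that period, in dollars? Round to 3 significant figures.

34.8 dollars

0.44/0.797 = 0.5521
3.8 × 3.75 = 14.25
0.859 × 1.12 = 0.9621
R_total = 0.5521 + 14.25 + 0.9621 = 15.76 ft²·°F·h/BTU
E = A × HDD × 24 / R = 356 × 2380 × 24 / 15.76 = 1290000 BTU
Cost = 1290000/10⁶ × 27 = $34.83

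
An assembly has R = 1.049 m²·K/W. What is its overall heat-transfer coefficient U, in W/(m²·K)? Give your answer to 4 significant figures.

U = 1/R = 1/1.049 = 0.95329

0.9533 W/(m²·K)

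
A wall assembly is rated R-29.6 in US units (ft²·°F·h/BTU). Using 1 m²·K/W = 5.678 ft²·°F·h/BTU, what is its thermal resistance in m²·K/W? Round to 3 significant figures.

R_SI = 29.6/5.678 = 5.213

5.21 m²·K/W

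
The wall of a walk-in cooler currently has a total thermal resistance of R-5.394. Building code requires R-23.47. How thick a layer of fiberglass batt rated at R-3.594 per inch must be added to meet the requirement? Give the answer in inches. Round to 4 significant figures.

5.029 in

ΔR = 23.47 − 5.394 = 18.076 ft²·°F·h/BTU
L = ΔR / (R/in) = 18.076/3.594 = 5.0295 in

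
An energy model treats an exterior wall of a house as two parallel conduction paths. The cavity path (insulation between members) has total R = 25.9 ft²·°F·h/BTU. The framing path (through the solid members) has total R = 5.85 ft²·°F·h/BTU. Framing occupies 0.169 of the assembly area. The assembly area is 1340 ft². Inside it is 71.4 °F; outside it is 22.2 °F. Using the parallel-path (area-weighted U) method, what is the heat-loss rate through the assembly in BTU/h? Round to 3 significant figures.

U_eff = 0.831/25.9 + 0.169/5.85 = 0.03208 + 0.02889 = 0.06097
R_eff = 1/U_eff = 16.4 ft²·°F·h/BTU
Q = 1340 × (71.4 − 22.2) / 16.4 = 4020 BTU/h

4020 BTU/h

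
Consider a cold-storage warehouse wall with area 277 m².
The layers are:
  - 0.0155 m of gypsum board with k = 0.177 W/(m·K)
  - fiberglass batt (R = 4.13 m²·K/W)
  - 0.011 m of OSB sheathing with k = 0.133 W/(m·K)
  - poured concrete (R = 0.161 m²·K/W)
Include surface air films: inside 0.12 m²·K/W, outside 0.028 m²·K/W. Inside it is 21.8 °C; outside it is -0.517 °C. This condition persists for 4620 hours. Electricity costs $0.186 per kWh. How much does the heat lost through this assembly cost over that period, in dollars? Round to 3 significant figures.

0.0155/0.177 = 0.08757
0.011/0.133 = 0.08271
R_total = 0.12 + 0.08757 + 4.13 + 0.08271 + 0.161 + 0.028 = 4.609 m²·K/W
Q = 277 × (21.8 − (-0.517)) / 4.609 = 1341 W
E = 1341 W × 4620 h / 1000 = 6196 kWh
Cost = 6196 × 0.186 = $1152

1150 dollars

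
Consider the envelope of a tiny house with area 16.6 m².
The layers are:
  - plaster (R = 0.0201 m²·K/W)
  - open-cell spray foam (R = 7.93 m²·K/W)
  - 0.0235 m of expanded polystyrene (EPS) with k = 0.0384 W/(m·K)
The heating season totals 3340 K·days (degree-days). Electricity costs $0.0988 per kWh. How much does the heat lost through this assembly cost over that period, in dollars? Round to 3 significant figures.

15.4 dollars

0.0235/0.0384 = 0.612
R_total = 0.0201 + 7.93 + 0.612 = 8.562 m²·K/W
E = A × HDD × 24 / R / 1000 = 16.6 × 3340 × 24 / 8.562 / 1000 = 155.4 kWh
Cost = 155.4 × 0.0988 = $15.35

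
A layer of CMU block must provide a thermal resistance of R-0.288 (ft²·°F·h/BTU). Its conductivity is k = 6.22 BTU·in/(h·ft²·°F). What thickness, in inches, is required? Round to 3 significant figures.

L = R × k = 0.288 × 6.22 = 1.791 in

1.79 in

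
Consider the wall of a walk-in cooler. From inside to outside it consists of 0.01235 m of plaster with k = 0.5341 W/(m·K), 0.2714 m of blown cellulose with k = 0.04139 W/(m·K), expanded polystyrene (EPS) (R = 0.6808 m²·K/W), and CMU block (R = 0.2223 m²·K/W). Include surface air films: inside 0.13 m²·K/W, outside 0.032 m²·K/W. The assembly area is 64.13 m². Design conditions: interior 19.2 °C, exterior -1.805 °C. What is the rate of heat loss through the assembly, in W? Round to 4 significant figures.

0.01235/0.5341 = 0.023123
0.2714/0.04139 = 6.5571
R_total = 0.13 + 0.023123 + 6.5571 + 0.6808 + 0.2223 + 0.032 = 7.6454 m²·K/W
Q = A·ΔT/R = 64.13 × (19.2 − (-1.805)) / 7.6454 = 176.19 W

176.2 W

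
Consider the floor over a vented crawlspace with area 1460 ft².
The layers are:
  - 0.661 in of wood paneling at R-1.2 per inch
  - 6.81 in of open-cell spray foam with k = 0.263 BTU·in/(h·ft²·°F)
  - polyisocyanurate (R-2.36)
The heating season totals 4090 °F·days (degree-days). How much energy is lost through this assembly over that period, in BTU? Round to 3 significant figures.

4930000 BTU

0.661 × 1.2 = 0.7932
6.81/0.263 = 25.89
R_total = 0.7932 + 25.89 + 2.36 = 29.05 ft²·°F·h/BTU
E = A × HDD × 24 / R = 1460 × 4090 × 24 / 29.05 = 4934000 BTU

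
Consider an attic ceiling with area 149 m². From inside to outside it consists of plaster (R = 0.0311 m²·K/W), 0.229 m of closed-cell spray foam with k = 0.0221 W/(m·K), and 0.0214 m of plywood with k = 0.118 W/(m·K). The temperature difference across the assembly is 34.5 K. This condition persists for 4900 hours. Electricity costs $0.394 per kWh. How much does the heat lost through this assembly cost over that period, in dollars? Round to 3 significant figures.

939 dollars

0.229/0.0221 = 10.36
0.0214/0.118 = 0.1814
R_total = 0.0311 + 10.36 + 0.1814 = 10.57 m²·K/W
Q = 149 × 34.5 / 10.57 = 486.1 W
E = 486.1 W × 4900 h / 1000 = 2382 kWh
Cost = 2382 × 0.394 = $938.5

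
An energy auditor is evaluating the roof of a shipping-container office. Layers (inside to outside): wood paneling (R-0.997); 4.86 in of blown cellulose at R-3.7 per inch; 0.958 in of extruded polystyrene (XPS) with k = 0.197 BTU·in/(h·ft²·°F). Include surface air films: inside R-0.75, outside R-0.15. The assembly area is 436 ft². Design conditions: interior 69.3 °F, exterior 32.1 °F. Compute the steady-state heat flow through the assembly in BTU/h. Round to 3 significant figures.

656 BTU/h

4.86 × 3.7 = 17.98
0.958/0.197 = 4.863
R_total = 0.75 + 0.997 + 17.98 + 4.863 + 0.15 = 24.74 ft²·°F·h/BTU
Q = A·ΔT/R = 436 × (69.3 − 32.1) / 24.74 = 655.5 BTU/h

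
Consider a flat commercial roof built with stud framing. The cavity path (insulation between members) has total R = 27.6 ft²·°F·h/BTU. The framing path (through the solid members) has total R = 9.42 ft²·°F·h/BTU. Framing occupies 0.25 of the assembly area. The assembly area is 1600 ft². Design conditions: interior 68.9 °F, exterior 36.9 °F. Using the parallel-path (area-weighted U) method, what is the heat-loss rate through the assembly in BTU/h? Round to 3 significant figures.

U_eff = 0.75/27.6 + 0.25/9.42 = 0.02717 + 0.02654 = 0.05371
R_eff = 1/U_eff = 18.62 ft²·°F·h/BTU
Q = 1600 × (68.9 − 36.9) / 18.62 = 2750 BTU/h

2750 BTU/h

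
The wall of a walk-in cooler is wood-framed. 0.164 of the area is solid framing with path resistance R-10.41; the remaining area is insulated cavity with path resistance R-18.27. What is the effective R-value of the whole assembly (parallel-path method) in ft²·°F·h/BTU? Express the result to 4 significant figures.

16.26 ft²·°F·h/BTU

U_eff = 0.836/18.27 + 0.164/10.41 = 0.045758 + 0.015754 = 0.061512
R_eff = 1/U_eff = 16.257 ft²·°F·h/BTU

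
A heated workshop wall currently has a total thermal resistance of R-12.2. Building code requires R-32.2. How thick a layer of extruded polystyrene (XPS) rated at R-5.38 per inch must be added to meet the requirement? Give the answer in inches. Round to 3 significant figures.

ΔR = 32.2 − 12.2 = 20 ft²·°F·h/BTU
L = ΔR / (R/in) = 20/5.38 = 3.717 in

3.72 in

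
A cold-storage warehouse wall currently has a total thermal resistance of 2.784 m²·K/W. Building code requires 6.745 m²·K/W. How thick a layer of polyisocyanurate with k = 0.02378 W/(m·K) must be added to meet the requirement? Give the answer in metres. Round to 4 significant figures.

ΔR = 6.745 − 2.784 = 3.961 m²·K/W
L = ΔR × k = 3.961 × 0.02378 = 0.094193 m

0.09419 m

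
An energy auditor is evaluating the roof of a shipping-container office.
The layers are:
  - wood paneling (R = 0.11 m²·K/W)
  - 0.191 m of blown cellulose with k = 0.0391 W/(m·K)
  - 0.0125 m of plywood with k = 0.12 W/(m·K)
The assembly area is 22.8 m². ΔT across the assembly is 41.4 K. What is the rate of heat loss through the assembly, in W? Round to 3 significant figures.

185 W

0.191/0.0391 = 4.885
0.0125/0.12 = 0.1042
R_total = 0.11 + 4.885 + 0.1042 = 5.099 m²·K/W
Q = A·ΔT/R = 22.8 × 41.4 / 5.099 = 185.1 W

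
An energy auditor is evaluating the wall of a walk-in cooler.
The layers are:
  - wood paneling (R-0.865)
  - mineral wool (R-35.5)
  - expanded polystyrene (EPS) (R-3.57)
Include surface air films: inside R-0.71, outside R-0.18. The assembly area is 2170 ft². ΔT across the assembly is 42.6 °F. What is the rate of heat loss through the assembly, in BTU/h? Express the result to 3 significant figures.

R_total = 0.71 + 0.865 + 35.5 + 3.57 + 0.18 = 40.83 ft²·°F·h/BTU
Q = A·ΔT/R = 2170 × 42.6 / 40.83 = 2264 BTU/h

2260 BTU/h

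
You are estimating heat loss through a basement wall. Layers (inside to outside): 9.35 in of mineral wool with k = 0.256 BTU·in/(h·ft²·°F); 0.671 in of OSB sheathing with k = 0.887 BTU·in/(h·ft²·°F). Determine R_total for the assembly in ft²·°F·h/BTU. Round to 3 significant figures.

9.35/0.256 = 36.52
0.671/0.887 = 0.7565
R_total = 36.52 + 0.7565 = 37.28 ft²·°F·h/BTU

37.3 ft²·°F·h/BTU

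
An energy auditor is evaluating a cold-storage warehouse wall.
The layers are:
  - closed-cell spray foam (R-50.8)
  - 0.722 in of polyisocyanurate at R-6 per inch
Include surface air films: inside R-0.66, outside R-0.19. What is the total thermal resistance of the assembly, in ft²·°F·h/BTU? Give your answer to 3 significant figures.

56.0 ft²·°F·h/BTU

0.722 × 6 = 4.332
R_total = 0.66 + 50.8 + 4.332 + 0.19 = 55.98 ft²·°F·h/BTU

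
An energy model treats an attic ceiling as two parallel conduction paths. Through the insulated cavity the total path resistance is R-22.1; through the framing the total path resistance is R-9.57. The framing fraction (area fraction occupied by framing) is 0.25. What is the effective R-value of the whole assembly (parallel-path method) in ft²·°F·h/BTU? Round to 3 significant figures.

U_eff = 0.75/22.1 + 0.25/9.57 = 0.03394 + 0.02612 = 0.06006
R_eff = 1/U_eff = 16.65 ft²·°F·h/BTU

16.7 ft²·°F·h/BTU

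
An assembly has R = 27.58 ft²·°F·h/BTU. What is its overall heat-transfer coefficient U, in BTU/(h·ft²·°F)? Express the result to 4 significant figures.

U = 1/R = 1/27.58 = 0.036258

0.03626 BTU/(h·ft²·°F)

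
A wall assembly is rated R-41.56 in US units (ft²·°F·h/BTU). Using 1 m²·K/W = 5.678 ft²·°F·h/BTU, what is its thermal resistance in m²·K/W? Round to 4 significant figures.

R_SI = 41.56/5.678 = 7.3195

7.319 m²·K/W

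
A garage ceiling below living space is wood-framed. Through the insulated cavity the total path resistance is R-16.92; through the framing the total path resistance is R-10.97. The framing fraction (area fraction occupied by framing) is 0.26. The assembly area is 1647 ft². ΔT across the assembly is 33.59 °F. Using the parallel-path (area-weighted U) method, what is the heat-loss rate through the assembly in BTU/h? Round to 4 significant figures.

3731 BTU/h

U_eff = 0.74/16.92 + 0.26/10.97 = 0.043735 + 0.023701 = 0.067436
R_eff = 1/U_eff = 14.829 ft²·°F·h/BTU
Q = 1647 × 33.59 / 14.829 = 3730.8 BTU/h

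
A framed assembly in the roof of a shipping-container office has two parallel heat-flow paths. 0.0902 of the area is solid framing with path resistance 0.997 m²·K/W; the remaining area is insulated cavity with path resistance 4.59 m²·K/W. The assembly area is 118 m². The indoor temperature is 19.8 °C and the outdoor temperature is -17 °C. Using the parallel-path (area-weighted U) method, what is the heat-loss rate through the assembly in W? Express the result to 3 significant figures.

U_eff = 0.9098/4.59 + 0.0902/0.997 = 0.1982 + 0.09047 = 0.2887
R_eff = 1/U_eff = 3.464 m²·K/W
Q = 118 × (19.8 − (-17)) / 3.464 = 1254 W

1250 W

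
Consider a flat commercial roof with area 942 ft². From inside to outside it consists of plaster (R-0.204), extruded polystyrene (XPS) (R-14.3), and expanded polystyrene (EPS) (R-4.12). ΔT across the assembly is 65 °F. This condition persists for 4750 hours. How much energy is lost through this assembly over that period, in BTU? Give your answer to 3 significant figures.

R_total = 0.204 + 14.3 + 4.12 = 18.62 ft²·°F·h/BTU
Q = 942 × 65 / 18.62 = 3288 BTU/h
E = 3288 × 4750 = 15620000 BTU

15600000 BTU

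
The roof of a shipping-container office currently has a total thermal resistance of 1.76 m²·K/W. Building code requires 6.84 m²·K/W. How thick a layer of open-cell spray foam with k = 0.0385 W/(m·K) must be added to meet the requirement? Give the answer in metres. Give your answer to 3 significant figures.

0.196 m

ΔR = 6.84 − 1.76 = 5.08 m²·K/W
L = ΔR × k = 5.08 × 0.0385 = 0.1956 m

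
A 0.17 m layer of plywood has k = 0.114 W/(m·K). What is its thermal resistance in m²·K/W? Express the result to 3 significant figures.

1.49 m²·K/W

R = L/k = 0.17/0.114 = 1.491 m²·K/W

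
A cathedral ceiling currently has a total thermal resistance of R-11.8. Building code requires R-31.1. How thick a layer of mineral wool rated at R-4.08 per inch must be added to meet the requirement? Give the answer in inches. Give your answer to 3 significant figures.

ΔR = 31.1 − 11.8 = 19.3 ft²·°F·h/BTU
L = ΔR / (R/in) = 19.3/4.08 = 4.73 in

4.73 in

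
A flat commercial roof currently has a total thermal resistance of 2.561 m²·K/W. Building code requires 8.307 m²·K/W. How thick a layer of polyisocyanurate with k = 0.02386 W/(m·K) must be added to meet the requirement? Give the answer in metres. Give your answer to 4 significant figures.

ΔR = 8.307 − 2.561 = 5.746 m²·K/W
L = ΔR × k = 5.746 × 0.02386 = 0.1371 m

0.1371 m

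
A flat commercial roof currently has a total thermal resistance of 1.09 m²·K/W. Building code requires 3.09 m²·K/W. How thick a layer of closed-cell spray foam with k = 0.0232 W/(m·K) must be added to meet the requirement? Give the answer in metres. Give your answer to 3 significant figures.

ΔR = 3.09 − 1.09 = 2 m²·K/W
L = ΔR × k = 2 × 0.0232 = 0.0464 m

0.0464 m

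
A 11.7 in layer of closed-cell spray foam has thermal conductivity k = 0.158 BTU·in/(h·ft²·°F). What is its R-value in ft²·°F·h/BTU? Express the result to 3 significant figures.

R = L/k = 11.7/0.158 = 74.05 ft²·°F·h/BTU

74.1 ft²·°F·h/BTU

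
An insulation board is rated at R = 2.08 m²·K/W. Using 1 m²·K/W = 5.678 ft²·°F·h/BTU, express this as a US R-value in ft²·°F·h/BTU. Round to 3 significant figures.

R_US = 2.08 × 5.678 = 11.81

11.8 ft²·°F·h/BTU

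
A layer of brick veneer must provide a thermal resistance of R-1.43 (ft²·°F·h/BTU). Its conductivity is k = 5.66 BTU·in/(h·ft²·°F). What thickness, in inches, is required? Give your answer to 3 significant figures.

8.09 in

L = R × k = 1.43 × 5.66 = 8.094 in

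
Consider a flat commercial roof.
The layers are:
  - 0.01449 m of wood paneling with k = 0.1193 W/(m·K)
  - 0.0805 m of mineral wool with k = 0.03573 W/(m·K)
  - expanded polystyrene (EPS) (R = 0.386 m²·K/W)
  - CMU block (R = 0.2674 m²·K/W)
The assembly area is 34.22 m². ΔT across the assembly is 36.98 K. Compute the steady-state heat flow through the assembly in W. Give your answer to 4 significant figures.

0.01449/0.1193 = 0.12146
0.0805/0.03573 = 2.253
R_total = 0.12146 + 2.253 + 0.386 + 0.2674 = 3.0279 m²·K/W
Q = A·ΔT/R = 34.22 × 36.98 / 3.0279 = 417.94 W

417.9 W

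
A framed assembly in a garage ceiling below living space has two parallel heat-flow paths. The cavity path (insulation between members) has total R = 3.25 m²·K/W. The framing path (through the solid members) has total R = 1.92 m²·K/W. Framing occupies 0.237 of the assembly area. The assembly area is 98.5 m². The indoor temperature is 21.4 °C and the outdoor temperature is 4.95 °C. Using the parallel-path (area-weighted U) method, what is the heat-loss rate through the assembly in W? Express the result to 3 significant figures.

U_eff = 0.763/3.25 + 0.237/1.92 = 0.2348 + 0.1234 = 0.3582
R_eff = 1/U_eff = 2.792 m²·K/W
Q = 98.5 × (21.4 − 4.95) / 2.792 = 580.4 W

580 W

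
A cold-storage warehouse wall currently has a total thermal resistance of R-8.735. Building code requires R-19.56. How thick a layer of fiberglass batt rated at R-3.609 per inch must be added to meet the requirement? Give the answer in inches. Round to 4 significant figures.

2.999 in

ΔR = 19.56 − 8.735 = 10.825 ft²·°F·h/BTU
L = ΔR / (R/in) = 10.825/3.609 = 2.9994 in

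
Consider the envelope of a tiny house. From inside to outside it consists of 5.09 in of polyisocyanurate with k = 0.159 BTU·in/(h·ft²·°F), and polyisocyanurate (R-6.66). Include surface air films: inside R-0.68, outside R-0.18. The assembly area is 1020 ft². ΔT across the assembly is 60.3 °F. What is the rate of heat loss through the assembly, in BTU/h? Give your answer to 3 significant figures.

5.09/0.159 = 32.01
R_total = 0.68 + 32.01 + 6.66 + 0.18 = 39.53 ft²·°F·h/BTU
Q = A·ΔT/R = 1020 × 60.3 / 39.53 = 1556 BTU/h

1560 BTU/h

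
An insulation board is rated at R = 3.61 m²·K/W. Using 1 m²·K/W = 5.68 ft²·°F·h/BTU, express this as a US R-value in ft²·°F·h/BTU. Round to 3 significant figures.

R_US = 3.61 × 5.68 = 20.5

20.5 ft²·°F·h/BTU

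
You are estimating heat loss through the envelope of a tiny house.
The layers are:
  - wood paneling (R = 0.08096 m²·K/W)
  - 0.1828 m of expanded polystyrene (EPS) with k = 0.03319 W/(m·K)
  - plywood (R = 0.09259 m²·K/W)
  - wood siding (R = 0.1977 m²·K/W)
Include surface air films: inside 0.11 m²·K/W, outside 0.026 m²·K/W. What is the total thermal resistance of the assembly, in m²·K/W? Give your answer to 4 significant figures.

0.1828/0.03319 = 5.5077
R_total = 0.11 + 0.08096 + 5.5077 + 0.09259 + 0.1977 + 0.026 = 6.0149 m²·K/W

6.015 m²·K/W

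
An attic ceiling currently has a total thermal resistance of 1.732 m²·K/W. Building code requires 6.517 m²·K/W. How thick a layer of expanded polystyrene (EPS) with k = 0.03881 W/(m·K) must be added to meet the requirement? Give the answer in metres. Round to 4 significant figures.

0.1857 m

ΔR = 6.517 − 1.732 = 4.785 m²·K/W
L = ΔR × k = 4.785 × 0.03881 = 0.18571 m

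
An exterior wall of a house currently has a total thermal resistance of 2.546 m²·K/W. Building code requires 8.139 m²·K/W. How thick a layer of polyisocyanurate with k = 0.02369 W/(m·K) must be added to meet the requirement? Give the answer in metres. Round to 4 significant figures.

ΔR = 8.139 − 2.546 = 5.593 m²·K/W
L = ΔR × k = 5.593 × 0.02369 = 0.1325 m

0.1325 m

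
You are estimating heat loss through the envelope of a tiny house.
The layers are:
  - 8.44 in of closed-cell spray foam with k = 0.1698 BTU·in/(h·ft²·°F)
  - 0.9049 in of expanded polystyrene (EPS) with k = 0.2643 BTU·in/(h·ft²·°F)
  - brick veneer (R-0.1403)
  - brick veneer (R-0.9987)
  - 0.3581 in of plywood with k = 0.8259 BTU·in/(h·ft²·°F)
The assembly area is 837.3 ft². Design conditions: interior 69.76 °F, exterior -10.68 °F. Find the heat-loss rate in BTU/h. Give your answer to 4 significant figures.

1231 BTU/h

8.44/0.1698 = 49.706
0.9049/0.2643 = 3.4238
0.3581/0.8259 = 0.43359
R_total = 49.706 + 3.4238 + 0.1403 + 0.9987 + 0.43359 = 54.702 ft²·°F·h/BTU
Q = A·ΔT/R = 837.3 × (69.76 − (-10.68)) / 54.702 = 1231.3 BTU/h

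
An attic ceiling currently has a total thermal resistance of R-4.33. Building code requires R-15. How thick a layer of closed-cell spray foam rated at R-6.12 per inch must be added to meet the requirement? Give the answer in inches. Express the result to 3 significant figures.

ΔR = 15 − 4.33 = 10.67 ft²·°F·h/BTU
L = ΔR / (R/in) = 10.67/6.12 = 1.743 in

1.74 in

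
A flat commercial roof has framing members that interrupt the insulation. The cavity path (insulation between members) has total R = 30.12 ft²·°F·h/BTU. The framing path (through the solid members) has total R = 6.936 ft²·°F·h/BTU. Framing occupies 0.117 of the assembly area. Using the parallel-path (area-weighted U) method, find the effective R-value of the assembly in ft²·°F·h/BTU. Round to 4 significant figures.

21.65 ft²·°F·h/BTU

U_eff = 0.883/30.12 + 0.117/6.936 = 0.029316 + 0.016869 = 0.046185
R_eff = 1/U_eff = 21.652 ft²·°F·h/BTU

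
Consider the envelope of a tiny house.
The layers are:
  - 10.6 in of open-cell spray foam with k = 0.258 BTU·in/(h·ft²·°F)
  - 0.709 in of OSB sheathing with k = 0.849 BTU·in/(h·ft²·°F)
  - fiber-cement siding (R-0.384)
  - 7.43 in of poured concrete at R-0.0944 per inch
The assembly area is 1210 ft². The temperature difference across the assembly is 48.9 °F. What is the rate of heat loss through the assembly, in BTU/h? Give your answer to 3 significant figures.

10.6/0.258 = 41.09
0.709/0.849 = 0.8351
7.43 × 0.0944 = 0.7014
R_total = 41.09 + 0.8351 + 0.384 + 0.7014 = 43.01 ft²·°F·h/BTU
Q = A·ΔT/R = 1210 × 48.9 / 43.01 = 1376 BTU/h

1380 BTU/h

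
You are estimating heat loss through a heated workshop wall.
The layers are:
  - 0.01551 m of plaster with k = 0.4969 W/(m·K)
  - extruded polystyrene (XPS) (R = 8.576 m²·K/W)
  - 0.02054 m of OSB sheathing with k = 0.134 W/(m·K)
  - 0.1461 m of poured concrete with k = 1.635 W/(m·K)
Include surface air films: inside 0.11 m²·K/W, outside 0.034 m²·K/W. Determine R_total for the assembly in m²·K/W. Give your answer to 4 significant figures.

8.994 m²·K/W

0.01551/0.4969 = 0.031214
0.02054/0.134 = 0.15328
0.1461/1.635 = 0.089358
R_total = 0.11 + 0.031214 + 8.576 + 0.15328 + 0.089358 + 0.034 = 8.9939 m²·K/W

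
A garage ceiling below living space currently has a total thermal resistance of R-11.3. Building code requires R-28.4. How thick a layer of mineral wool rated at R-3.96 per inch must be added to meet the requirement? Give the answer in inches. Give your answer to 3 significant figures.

4.32 in

ΔR = 28.4 − 11.3 = 17.1 ft²·°F·h/BTU
L = ΔR / (R/in) = 17.1/3.96 = 4.318 in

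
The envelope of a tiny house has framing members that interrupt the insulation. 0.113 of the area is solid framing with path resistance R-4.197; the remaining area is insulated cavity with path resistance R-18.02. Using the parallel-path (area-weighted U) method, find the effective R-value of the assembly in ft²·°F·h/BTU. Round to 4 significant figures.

13.13 ft²·°F·h/BTU

U_eff = 0.887/18.02 + 0.113/4.197 = 0.049223 + 0.026924 = 0.076147
R_eff = 1/U_eff = 13.132 ft²·°F·h/BTU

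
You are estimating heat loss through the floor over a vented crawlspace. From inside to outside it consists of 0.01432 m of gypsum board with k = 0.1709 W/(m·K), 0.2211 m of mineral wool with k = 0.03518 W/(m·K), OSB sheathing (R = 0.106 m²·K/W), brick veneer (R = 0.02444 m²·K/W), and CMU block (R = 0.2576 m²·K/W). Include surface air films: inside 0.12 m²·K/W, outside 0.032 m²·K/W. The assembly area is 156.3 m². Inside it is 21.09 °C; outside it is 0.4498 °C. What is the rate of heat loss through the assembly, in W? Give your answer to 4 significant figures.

0.01432/0.1709 = 0.083792
0.2211/0.03518 = 6.2848
R_total = 0.12 + 0.083792 + 6.2848 + 0.106 + 0.02444 + 0.2576 + 0.032 = 6.9087 m²·K/W
Q = A·ΔT/R = 156.3 × (21.09 − 0.4498) / 6.9087 = 466.96 W

467.0 W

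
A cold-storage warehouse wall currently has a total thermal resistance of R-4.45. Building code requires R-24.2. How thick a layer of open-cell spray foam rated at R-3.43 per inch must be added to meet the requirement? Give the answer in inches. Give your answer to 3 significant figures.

ΔR = 24.2 − 4.45 = 19.75 ft²·°F·h/BTU
L = ΔR / (R/in) = 19.75/3.43 = 5.758 in

5.76 in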